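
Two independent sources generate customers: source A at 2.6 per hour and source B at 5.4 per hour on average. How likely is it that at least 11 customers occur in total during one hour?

Independent Poisson processes superpose: combined rate λ = 2.6 + 5.4 = 8 per hour.
So μ = 8.
P(N ≥ 11) = 1 − P(N ≤ 10) ≈ 0.1841.

0.1841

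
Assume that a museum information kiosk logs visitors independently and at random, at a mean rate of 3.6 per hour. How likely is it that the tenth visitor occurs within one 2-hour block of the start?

0.1904

Over the interval, μ = 3.6 × 2 = 7.2 (a 2-hour block = 2 hours).
The tenth arrival falls in the interval iff at least 10 events occur there: P(S_10 ≤ t) = P(N ≥ 10) = 1 − P(N ≤ 9) ≈ 0.1904.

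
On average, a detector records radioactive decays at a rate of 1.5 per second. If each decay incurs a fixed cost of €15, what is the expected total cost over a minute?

€1350

E[N] = 1.5 × 60 = 90 (a minute = 60 seconds); E[cost] = 90 × €15 = €1350.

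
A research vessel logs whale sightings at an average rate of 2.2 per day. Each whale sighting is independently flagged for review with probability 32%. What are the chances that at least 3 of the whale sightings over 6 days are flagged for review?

0.7929

Thinning: the whale sightings that are flagged for review themselves form a Poisson process with rate 0.32 × 2.2 = 0.704 per day.
Over the interval, μ = 0.704 × 6 = 4.224 (6 days).
P(N ≥ 3) = 1 − P(N ≤ 2) ≈ 0.7929.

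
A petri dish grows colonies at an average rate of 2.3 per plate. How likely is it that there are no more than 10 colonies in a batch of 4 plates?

Over the interval, μ = 2.3 × 4 = 9.2 (a batch of 4 plates = 4 plates).
P(N ≤ 10) = Σ_{j=0}^{10} e^(−μ) μ^j/j! ≈ 0.6820.

0.6820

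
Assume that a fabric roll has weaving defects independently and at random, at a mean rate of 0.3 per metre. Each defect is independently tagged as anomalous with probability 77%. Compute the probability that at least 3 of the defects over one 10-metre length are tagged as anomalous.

Thinning: the defects that are tagged as anomalous themselves form a Poisson process with rate 0.77 × 0.3 = 0.231 per metre.
Over the interval, μ = 0.231 × 10 = 2.31 (a 10-metre length = 10 metres).
P(N ≥ 3) = 1 − P(N ≤ 2) ≈ 0.4066.

0.4066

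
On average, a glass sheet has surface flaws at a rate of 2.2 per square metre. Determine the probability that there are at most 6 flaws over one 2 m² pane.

0.8436

Over the interval, μ = 2.2 × 2 = 4.4 (a 2 m² pane = 2 square metres).
P(N ≤ 6) = Σ_{j=0}^{6} e^(−μ) μ^j/j! ≈ 0.8436.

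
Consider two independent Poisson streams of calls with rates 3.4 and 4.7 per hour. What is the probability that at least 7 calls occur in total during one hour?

0.6987

Independent Poisson processes superpose: combined rate λ = 3.4 + 4.7 = 8.1 per hour.
So μ = 8.1.
P(N ≥ 7) = 1 − P(N ≤ 6) ≈ 0.6987.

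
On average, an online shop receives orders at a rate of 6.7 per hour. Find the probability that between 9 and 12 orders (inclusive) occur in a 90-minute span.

Over the interval, μ = 6.7 × 1.5 = 10.05 (a 90-minute span = 1.5 hours).
P(9 ≤ N ≤ 12) = Σ_{j=9}^{12} e^(−10.05) · 10.05^j/j! ≈ 0.4596.

0.4596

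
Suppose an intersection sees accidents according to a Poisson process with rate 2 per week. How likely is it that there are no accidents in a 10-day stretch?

Over the interval, μ = 2 × 10/7 ≈ 2.85714 (a 10-day stretch = 10/7 weeks).
P(N = 0) = e^(−μ) μ^0/0! = e^(−2.85714) · 2.85714^0/1 ≈ 0.0574.

0.0574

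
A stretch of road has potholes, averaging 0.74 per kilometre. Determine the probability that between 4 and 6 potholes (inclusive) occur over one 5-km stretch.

Over the interval, μ = 0.74 × 5 = 3.7 (a 5-km stretch = 5 kilometres).
P(4 ≤ N ≤ 6) = Σ_{j=4}^{6} e^(−3.7) · 3.7^j/j! ≈ 0.4240.

0.4240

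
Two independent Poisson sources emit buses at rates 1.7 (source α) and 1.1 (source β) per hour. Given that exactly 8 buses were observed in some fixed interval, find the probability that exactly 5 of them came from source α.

Given the total, each event is independently from source α with probability p = λ_α/(λ_α+λ_β) = 1.7/2.8 ≈ 0.6071.
So K ~ Binomial(8, 1.7/2.8): P(K = 5) = C(8,5) · (1.7/2.8)^5 · (1.1/2.8)^3 ≈ 0.2801.

0.2801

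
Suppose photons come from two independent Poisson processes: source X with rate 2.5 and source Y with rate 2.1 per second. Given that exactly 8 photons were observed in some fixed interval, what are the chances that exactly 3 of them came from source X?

0.1783

Given the total, each event is independently from source X with probability p = λ_X/(λ_X+λ_Y) = 2.5/4.6 ≈ 0.5435.
So K ~ Binomial(8, 2.5/4.6): P(K = 3) = C(8,3) · (2.5/4.6)^3 · (2.1/4.6)^5 ≈ 0.1783.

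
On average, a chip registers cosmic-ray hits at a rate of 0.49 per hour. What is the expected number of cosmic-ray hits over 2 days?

23.52

E[N] = λt = 0.49 × 48 = 23.52 (2 days = 48 hours).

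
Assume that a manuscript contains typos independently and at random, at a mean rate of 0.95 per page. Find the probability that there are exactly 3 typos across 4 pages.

Over the interval, μ = 0.95 × 4 = 3.8 (4 pages).
P(N = 3) = e^(−μ) μ^3/3! = e^(−3.8) · 3.8^3/6 ≈ 0.2046.

0.2046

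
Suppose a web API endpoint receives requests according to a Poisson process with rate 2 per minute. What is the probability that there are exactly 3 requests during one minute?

0.1804

With mean μ = 2 per minute,
P(N = 3) = e^(−μ) μ^3/3! = e^(−2) · 2^3/6 ≈ 0.1804.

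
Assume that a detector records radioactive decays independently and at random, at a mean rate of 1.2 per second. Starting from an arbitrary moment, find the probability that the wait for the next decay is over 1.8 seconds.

0.1153

The wait for the next event is exponential with rate λ = 1.2 per second.
P(T > 1.8) = e^(−λt) = e^(−1.2 × 1.8) = e^(−2.16) ≈ 0.1153.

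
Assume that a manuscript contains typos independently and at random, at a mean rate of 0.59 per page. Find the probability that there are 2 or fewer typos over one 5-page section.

Over the interval, μ = 0.59 × 5 = 2.95 (a 5-page section = 5 pages).
P(N ≤ 2) = Σ_{j=0}^{2} e^(−μ) μ^j/j! ≈ 0.4345.

0.4345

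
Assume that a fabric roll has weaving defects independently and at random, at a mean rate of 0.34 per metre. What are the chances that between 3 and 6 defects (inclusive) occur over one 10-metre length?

0.6024

Over the interval, μ = 0.34 × 10 = 3.4 (a 10-metre length = 10 metres).
P(3 ≤ N ≤ 6) = Σ_{j=3}^{6} e^(−3.4) · 3.4^j/j! ≈ 0.6024.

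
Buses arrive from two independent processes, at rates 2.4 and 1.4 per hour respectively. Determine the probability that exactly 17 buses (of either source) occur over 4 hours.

0.0869

Independent Poisson processes superpose: combined rate λ = 2.4 + 1.4 = 3.8 per hour.
Over the interval, μ = 3.8 × 4 = 15.2 (4 hours).
P(N = 17) = e^(−15.2) · 15.2^17/17! ≈ 0.0869.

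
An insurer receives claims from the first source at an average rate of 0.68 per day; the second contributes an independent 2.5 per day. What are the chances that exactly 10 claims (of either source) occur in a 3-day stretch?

Independent Poisson processes superpose: combined rate λ = 0.68 + 2.5 = 3.18 per day.
Over the interval, μ = 3.18 × 3 = 9.54 (a 3-day stretch = 3 days).
P(N = 10) = e^(−9.54) · 9.54^10/10! ≈ 0.1238.

0.1238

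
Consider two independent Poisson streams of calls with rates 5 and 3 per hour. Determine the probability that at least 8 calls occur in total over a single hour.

Independent Poisson processes superpose: combined rate λ = 5 + 3 = 8 per hour.
So μ = 8.
P(N ≥ 8) = 1 − P(N ≤ 7) ≈ 0.5470.

0.5470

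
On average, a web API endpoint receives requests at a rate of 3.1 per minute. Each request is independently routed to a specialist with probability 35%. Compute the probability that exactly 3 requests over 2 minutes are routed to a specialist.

Thinning: the requests that are routed to a specialist themselves form a Poisson process with rate 0.35 × 3.1 = 1.085 per minute.
Over the interval, μ = 1.085 × 2 = 2.17 (2 minutes).
P(N = 3) = e^(−2.17) · 2.17^3/3! ≈ 0.1945.

0.1945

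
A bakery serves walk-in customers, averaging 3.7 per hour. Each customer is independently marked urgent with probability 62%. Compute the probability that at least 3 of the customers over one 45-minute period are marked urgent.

0.2482

Thinning: the customers that are marked urgent themselves form a Poisson process with rate 0.62 × 3.7 = 2.294 per hour.
Over the interval, μ = 2.294 × 0.75 = 1.7205 (a 45-minute period = 0.75 hours).
P(N ≥ 3) = 1 − P(N ≤ 2) ≈ 0.2482.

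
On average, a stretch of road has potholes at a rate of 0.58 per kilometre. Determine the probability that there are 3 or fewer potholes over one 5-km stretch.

0.6696

Over the interval, μ = 0.58 × 5 = 2.9 (a 5-km stretch = 5 kilometres).
P(N ≤ 3) = Σ_{j=0}^{3} e^(−μ) μ^j/j! ≈ 0.6696.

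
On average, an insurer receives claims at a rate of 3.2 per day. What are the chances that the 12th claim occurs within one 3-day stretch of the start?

0.2588

Over the interval, μ = 3.2 × 3 = 9.6 (a 3-day stretch = 3 days).
The 12th arrival falls in the interval iff at least 12 events occur there: P(S_12 ≤ t) = P(N ≥ 12) = 1 − P(N ≤ 11) ≈ 0.2588.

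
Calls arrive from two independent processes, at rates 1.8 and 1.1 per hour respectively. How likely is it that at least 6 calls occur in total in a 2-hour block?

0.5217

Independent Poisson processes superpose: combined rate λ = 1.8 + 1.1 = 2.9 per hour.
Over the interval, μ = 2.9 × 2 = 5.8 (a 2-hour block = 2 hours).
P(N ≥ 6) = 1 − P(N ≤ 5) ≈ 0.5217.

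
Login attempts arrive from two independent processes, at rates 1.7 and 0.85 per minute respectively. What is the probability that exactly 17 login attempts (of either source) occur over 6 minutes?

Independent Poisson processes superpose: combined rate λ = 1.7 + 0.85 = 2.55 per minute.
Over the interval, μ = 2.55 × 6 = 15.3 (6 minutes).
P(N = 17) = e^(−15.3) · 15.3^17/17! ≈ 0.0879.

0.0879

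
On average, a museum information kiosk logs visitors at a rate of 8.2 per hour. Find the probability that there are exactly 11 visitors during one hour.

0.0776

With mean μ = 8.2 per hour,
P(N = 11) = e^(−μ) μ^11/11! = e^(−8.2) · 8.2^11/39916800 ≈ 0.0776.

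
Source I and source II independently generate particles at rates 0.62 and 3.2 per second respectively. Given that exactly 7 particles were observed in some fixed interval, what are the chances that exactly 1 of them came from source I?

0.3926

Given the total, each event is independently from source I with probability p = λ_I/(λ_I+λ_II) = 0.62/3.82 ≈ 0.1623.
So K ~ Binomial(7, 0.62/3.82): P(K = 1) = C(7,1) · (0.62/3.82)^1 · (3.2/3.82)^6 ≈ 0.3926.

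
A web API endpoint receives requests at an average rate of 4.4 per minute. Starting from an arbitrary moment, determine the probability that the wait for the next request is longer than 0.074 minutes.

0.7221

The wait for the next event is exponential with rate λ = 4.4 per minute.
P(T > 0.074) = e^(−λt) = e^(−4.4 × 0.074) = e^(−0.3256) ≈ 0.7221.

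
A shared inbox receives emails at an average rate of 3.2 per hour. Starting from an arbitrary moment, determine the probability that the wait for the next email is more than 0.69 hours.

0.1099

The wait for the next event is exponential with rate λ = 3.2 per hour.
P(T > 0.69) = e^(−λt) = e^(−3.2 × 0.69) = e^(−2.208) ≈ 0.1099.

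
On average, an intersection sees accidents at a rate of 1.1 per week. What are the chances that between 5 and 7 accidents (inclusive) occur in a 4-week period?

Over the interval, μ = 1.1 × 4 = 4.4 (a 4-week period = 4 weeks).
P(5 ≤ N ≤ 7) = Σ_{j=5}^{7} e^(−4.4) · 4.4^j/j! ≈ 0.3702.

0.3702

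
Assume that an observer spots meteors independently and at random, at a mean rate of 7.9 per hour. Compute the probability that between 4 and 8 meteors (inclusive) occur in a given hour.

With mean μ = 7.9 per hour,
P(4 ≤ N ≤ 8) = Σ_{j=4}^{8} e^(−7.9) · 7.9^j/j! ≈ 0.5612.

0.5612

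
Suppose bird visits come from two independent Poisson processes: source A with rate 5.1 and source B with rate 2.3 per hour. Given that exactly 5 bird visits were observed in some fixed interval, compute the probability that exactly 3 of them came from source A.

0.3162

Given the total, each event is independently from source A with probability p = λ_A/(λ_A+λ_B) = 5.1/7.4 ≈ 0.6892.
So K ~ Binomial(5, 5.1/7.4): P(K = 3) = C(5,3) · (5.1/7.4)^3 · (2.3/7.4)^2 ≈ 0.3162.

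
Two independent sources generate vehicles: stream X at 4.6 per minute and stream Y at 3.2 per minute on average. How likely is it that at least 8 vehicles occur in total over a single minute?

0.5188

Independent Poisson processes superpose: combined rate λ = 4.6 + 3.2 = 7.8 per minute.
So μ = 7.8.
P(N ≥ 8) = 1 − P(N ≤ 7) ≈ 0.5188.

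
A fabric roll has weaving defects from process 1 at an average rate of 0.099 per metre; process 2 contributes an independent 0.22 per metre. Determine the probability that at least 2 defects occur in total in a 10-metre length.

0.8275

Independent Poisson processes superpose: combined rate λ = 0.099 + 0.22 = 0.319 per metre.
Over the interval, μ = 0.319 × 10 = 3.19 (a 10-metre length = 10 metres).
P(N ≥ 2) = 1 − P(N ≤ 1) ≈ 0.8275.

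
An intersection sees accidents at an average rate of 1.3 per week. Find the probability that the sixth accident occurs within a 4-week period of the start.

Over the interval, μ = 1.3 × 4 = 5.2 (a 4-week period = 4 weeks).
The sixth arrival falls in the interval iff at least 6 events occur there: P(S_6 ≤ t) = P(N ≥ 6) = 1 − P(N ≤ 5) ≈ 0.4191.

0.4191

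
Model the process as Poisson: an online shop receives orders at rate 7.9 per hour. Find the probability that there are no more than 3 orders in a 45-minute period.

Over the interval, μ = 7.9 × 0.75 = 5.925 (a 45-minute period = 0.75 hours).
P(N ≤ 3) = Σ_{j=0}^{3} e^(−μ) μ^j/j! ≈ 0.1580.

0.1580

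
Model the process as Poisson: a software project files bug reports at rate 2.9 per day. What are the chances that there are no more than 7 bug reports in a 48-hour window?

Over the interval, μ = 2.9 × 2 = 5.8 (a 48-hour window = 2 days).
P(N ≤ 7) = Σ_{j=0}^{7} e^(−μ) μ^j/j! ≈ 0.7710.

0.7710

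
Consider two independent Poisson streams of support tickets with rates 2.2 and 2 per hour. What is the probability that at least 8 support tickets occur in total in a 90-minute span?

0.2983

Independent Poisson processes superpose: combined rate λ = 2.2 + 2 = 4.2 per hour.
Over the interval, μ = 4.2 × 1.5 = 6.3 (a 90-minute span = 1.5 hours).
P(N ≥ 8) = 1 − P(N ≤ 7) ≈ 0.2983.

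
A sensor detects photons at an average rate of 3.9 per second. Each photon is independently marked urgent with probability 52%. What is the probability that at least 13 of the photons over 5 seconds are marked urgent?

Thinning: the photons that are marked urgent themselves form a Poisson process with rate 0.52 × 3.9 = 2.028 per second.
Over the interval, μ = 2.028 × 5 = 10.14 (5 seconds).
P(N ≥ 13) = 1 − P(N ≤ 12) ≈ 0.2219.

0.2219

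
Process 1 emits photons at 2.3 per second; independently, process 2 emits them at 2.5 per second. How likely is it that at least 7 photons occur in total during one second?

0.2092

Independent Poisson processes superpose: combined rate λ = 2.3 + 2.5 = 4.8 per second.
So μ = 4.8.
P(N ≥ 7) = 1 − P(N ≤ 6) ≈ 0.2092.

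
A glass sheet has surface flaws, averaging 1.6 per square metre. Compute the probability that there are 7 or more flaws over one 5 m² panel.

Over the interval, μ = 1.6 × 5 = 8 (a 5 m² panel = 5 square metres).
P(N ≥ 7) = 1 − P(N ≤ 6) = 1 − Σ_{j=0}^{6} e^(−μ) μ^j/j! ≈ 0.6866.

0.6866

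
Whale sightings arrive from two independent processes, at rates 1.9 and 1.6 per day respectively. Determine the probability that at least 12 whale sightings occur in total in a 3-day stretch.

Independent Poisson processes superpose: combined rate λ = 1.9 + 1.6 = 3.5 per day.
Over the interval, μ = 3.5 × 3 = 10.5 (a 3-day stretch = 3 days).
P(N ≥ 12) = 1 − P(N ≤ 11) ≈ 0.3613.

0.3613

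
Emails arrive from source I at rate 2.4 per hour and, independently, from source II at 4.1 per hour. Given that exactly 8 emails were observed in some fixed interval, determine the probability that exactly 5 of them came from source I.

Given the total, each event is independently from source I with probability p = λ_I/(λ_I+λ_II) = 2.4/6.5 ≈ 0.3692.
So K ~ Binomial(8, 2.4/6.5): P(K = 5) = C(8,5) · (2.4/6.5)^5 · (4.1/6.5)^3 ≈ 0.0964.

0.0964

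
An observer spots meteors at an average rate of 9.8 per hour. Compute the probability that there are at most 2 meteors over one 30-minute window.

0.1333

Over the interval, μ = 9.8 × 0.5 = 4.9 (a 30-minute window = 0.5 hours).
P(N ≤ 2) = Σ_{j=0}^{2} e^(−μ) μ^j/j! ≈ 0.1333.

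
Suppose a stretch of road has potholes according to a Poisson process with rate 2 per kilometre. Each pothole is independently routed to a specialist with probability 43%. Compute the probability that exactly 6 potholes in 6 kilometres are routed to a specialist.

Thinning: the potholes that are routed to a specialist themselves form a Poisson process with rate 0.43 × 2 = 0.86 per kilometre.
Over the interval, μ = 0.86 × 6 = 5.16 (6 kilometres).
P(N = 6) = e^(−5.16) · 5.16^6/6! ≈ 0.1505.

0.1505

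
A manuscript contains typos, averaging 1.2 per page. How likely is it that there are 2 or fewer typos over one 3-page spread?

Over the interval, μ = 1.2 × 3 = 3.6 (a 3-page spread = 3 pages).
P(N ≤ 2) = Σ_{j=0}^{2} e^(−μ) μ^j/j! ≈ 0.3027.

0.3027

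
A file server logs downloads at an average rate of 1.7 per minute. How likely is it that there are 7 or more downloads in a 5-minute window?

Over the interval, μ = 1.7 × 5 = 8.5 (a 5-minute window = 5 minutes).
P(N ≥ 7) = 1 − P(N ≤ 6) = 1 − Σ_{j=0}^{6} e^(−μ) μ^j/j! ≈ 0.7438.

0.7438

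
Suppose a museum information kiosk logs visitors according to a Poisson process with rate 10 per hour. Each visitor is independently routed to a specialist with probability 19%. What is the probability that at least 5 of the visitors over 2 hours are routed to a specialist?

0.3322

Thinning: the visitors that are routed to a specialist themselves form a Poisson process with rate 0.19 × 10 = 1.9 per hour.
Over the interval, μ = 1.9 × 2 = 3.8 (2 hours).
P(N ≥ 5) = 1 − P(N ≤ 4) ≈ 0.3322.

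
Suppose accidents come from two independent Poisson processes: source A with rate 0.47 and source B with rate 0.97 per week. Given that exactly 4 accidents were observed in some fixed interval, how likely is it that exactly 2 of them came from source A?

Given the total, each event is independently from source A with probability p = λ_A/(λ_A+λ_B) = 0.47/1.44 ≈ 0.3264.
So K ~ Binomial(4, 0.47/1.44): P(K = 2) = C(4,2) · (0.47/1.44)^2 · (0.97/1.44)^2 ≈ 0.2900.

0.2900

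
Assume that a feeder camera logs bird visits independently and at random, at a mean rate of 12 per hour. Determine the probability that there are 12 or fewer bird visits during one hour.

With mean μ = 12 per hour,
P(N ≤ 12) = Σ_{j=0}^{12} e^(−μ) μ^j/j! ≈ 0.5760.

0.5760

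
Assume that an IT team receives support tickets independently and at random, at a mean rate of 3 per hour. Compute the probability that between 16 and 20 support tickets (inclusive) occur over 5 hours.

Over the interval, μ = 3 × 5 = 15 (5 hours).
P(16 ≤ N ≤ 20) = Σ_{j=16}^{20} e^(−15) · 15^j/j! ≈ 0.3489.

0.3489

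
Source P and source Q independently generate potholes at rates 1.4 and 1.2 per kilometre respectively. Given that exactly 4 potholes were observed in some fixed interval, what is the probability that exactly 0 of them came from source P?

0.0454

Given the total, each event is independently from source P with probability p = λ_P/(λ_P+λ_Q) = 1.4/2.6 ≈ 0.5385.
So K ~ Binomial(4, 1.4/2.6): P(K = 0) = C(4,0) · (1.4/2.6)^0 · (1.2/2.6)^4 ≈ 0.0454.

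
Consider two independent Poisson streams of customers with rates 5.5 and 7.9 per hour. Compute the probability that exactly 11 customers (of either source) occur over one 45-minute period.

0.1143

Independent Poisson processes superpose: combined rate λ = 5.5 + 7.9 = 13.4 per hour.
Over the interval, μ = 13.4 × 0.75 = 10.05 (a 45-minute period = 0.75 hours).
P(N = 11) = e^(−10.05) · 10.05^11/11! ≈ 0.1143.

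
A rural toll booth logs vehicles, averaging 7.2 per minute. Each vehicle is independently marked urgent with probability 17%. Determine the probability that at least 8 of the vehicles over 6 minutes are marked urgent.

Thinning: the vehicles that are marked urgent themselves form a Poisson process with rate 0.17 × 7.2 = 1.224 per minute.
Over the interval, μ = 1.224 × 6 = 7.344 (6 minutes).
P(N ≥ 8) = 1 − P(N ≤ 7) ≈ 0.4524.

0.4524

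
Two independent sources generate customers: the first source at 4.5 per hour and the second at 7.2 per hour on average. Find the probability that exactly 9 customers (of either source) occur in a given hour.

Independent Poisson processes superpose: combined rate λ = 4.5 + 7.2 = 11.7 per hour.
So μ = 11.7.
P(N = 9) = e^(−11.7) · 11.7^9/9! ≈ 0.0939.

0.0939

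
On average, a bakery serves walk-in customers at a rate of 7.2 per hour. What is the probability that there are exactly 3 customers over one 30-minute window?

Over the interval, μ = 7.2 × 0.5 = 3.6 (a 30-minute window = 0.5 hours).
P(N = 3) = e^(−μ) μ^3/3! = e^(−3.6) · 3.6^3/6 ≈ 0.2125.

0.2125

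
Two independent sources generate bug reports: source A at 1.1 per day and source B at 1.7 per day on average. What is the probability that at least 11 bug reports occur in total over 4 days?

Independent Poisson processes superpose: combined rate λ = 1.1 + 1.7 = 2.8 per day.
Over the interval, μ = 2.8 × 4 = 11.2 (4 days).
P(N ≥ 11) = 1 − P(N ≤ 10) ≈ 0.5638.

0.5638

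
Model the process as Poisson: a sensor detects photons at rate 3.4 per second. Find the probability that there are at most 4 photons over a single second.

0.7442

With mean μ = 3.4 per second,
P(N ≤ 4) = Σ_{j=0}^{4} e^(−μ) μ^j/j! ≈ 0.7442.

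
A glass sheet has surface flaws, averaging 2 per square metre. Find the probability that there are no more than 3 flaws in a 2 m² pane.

0.4335

Over the interval, μ = 2 × 2 = 4 (a 2 m² pane = 2 square metres).
P(N ≤ 3) = Σ_{j=0}^{3} e^(−μ) μ^j/j! ≈ 0.4335.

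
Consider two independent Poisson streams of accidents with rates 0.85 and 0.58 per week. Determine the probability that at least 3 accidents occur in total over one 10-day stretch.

0.3349

Independent Poisson processes superpose: combined rate λ = 0.85 + 0.58 = 1.43 per week.
Over the interval, μ = 1.43 × 10/7 ≈ 2.04286 (a 10-day stretch = 10/7 weeks).
P(N ≥ 3) = 1 − P(N ≤ 2) ≈ 0.3349.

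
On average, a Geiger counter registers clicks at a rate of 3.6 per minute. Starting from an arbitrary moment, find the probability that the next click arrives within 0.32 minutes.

Inter-arrival times are exponential with rate λ = 3.6 per minute.
P(T ≤ 0.32) = 1 − e^(−λt) = 1 − e^(−3.6 × 0.32) = 1 − e^(−1.152) ≈ 0.6840.

0.6840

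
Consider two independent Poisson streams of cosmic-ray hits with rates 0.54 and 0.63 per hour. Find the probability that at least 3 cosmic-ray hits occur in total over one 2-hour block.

Independent Poisson processes superpose: combined rate λ = 0.54 + 0.63 = 1.17 per hour.
Over the interval, μ = 1.17 × 2 = 2.34 (a 2-hour block = 2 hours).
P(N ≥ 3) = 1 − P(N ≤ 2) ≈ 0.4145.

0.4145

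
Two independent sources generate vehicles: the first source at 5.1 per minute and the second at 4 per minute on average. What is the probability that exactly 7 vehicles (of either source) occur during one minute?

Independent Poisson processes superpose: combined rate λ = 5.1 + 4 = 9.1 per minute.
So μ = 9.1.
P(N = 7) = e^(−9.1) · 9.1^7/7! ≈ 0.1145.

0.1145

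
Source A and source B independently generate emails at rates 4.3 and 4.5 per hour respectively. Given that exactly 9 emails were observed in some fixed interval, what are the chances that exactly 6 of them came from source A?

Given the total, each event is independently from source A with probability p = λ_A/(λ_A+λ_B) = 4.3/8.8 ≈ 0.4886.
So K ~ Binomial(9, 4.3/8.8): P(K = 6) = C(9,6) · (4.3/8.8)^6 · (4.5/8.8)^3 ≈ 0.1529.

0.1529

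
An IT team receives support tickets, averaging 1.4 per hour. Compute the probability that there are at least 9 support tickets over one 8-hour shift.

Over the interval, μ = 1.4 × 8 = 11.2 (an 8-hour shift = 8 hours).
P(N ≥ 9) = 1 − P(N ≤ 8) = 1 − Σ_{j=0}^{8} e^(−μ) μ^j/j! ≈ 0.7853.

0.7853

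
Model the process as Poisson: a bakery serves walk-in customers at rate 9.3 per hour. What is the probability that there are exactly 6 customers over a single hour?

0.0822

With mean μ = 9.3 per hour,
P(N = 6) = e^(−μ) μ^6/6! = e^(−9.3) · 9.3^6/720 ≈ 0.0822.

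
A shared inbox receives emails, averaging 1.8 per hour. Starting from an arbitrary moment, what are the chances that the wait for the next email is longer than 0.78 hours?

0.2456

The wait for the next event is exponential with rate λ = 1.8 per hour.
P(T > 0.78) = e^(−λt) = e^(−1.8 × 0.78) = e^(−1.404) ≈ 0.2456.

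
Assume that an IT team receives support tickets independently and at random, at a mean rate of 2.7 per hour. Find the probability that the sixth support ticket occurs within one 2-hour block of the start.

0.4539

Over the interval, μ = 2.7 × 2 = 5.4 (a 2-hour block = 2 hours).
The sixth arrival falls in the interval iff at least 6 events occur there: P(S_6 ≤ t) = P(N ≥ 6) = 1 − P(N ≤ 5) ≈ 0.4539.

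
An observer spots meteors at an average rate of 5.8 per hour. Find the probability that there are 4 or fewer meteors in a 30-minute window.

Over the interval, μ = 5.8 × 0.5 = 2.9 (a 30-minute window = 0.5 hours).
P(N ≤ 4) = Σ_{j=0}^{4} e^(−μ) μ^j/j! ≈ 0.8318.

0.8318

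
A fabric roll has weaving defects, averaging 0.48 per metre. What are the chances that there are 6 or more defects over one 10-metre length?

0.3490

Over the interval, μ = 0.48 × 10 = 4.8 (a 10-metre length = 10 metres).
P(N ≥ 6) = 1 − P(N ≤ 5) = 1 − Σ_{j=0}^{5} e^(−μ) μ^j/j! ≈ 0.3490.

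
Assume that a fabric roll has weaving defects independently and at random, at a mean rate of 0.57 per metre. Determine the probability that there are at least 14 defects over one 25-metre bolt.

0.5618

Over the interval, μ = 0.57 × 25 = 14.25 (a 25-metre bolt = 25 metres).
P(N ≥ 14) = 1 − P(N ≤ 13) = 1 − Σ_{j=0}^{13} e^(−μ) μ^j/j! ≈ 0.5618.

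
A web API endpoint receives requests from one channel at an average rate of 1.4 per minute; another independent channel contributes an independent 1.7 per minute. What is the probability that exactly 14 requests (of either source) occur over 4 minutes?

Independent Poisson processes superpose: combined rate λ = 1.4 + 1.7 = 3.1 per minute.
Over the interval, μ = 3.1 × 4 = 12.4 (4 minutes).
P(N = 14) = e^(−12.4) · 12.4^14/14! ≈ 0.0960.

0.0960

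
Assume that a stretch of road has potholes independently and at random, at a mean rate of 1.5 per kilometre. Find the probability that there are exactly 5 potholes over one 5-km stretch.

0.1094

Over the interval, μ = 1.5 × 5 = 7.5 (a 5-km stretch = 5 kilometres).
P(N = 5) = e^(−μ) μ^5/5! = e^(−7.5) · 7.5^5/120 ≈ 0.1094.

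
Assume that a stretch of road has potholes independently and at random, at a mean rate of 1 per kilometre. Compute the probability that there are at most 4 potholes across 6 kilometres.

Over the interval, μ = 1 × 6 = 6 (6 kilometres).
P(N ≤ 4) = Σ_{j=0}^{4} e^(−μ) μ^j/j! ≈ 0.2851.

0.2851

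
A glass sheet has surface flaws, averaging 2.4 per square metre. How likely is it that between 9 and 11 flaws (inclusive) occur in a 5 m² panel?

Over the interval, μ = 2.4 × 5 = 12 (a 5 m² panel = 5 square metres).
P(9 ≤ N ≤ 11) = Σ_{j=9}^{11} e^(−12) · 12^j/j! ≈ 0.3066.

0.3066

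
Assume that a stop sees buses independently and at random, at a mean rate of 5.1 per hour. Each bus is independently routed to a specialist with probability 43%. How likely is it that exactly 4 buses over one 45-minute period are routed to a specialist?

0.0589

Thinning: the buses that are routed to a specialist themselves form a Poisson process with rate 0.43 × 5.1 = 2.193 per hour.
Over the interval, μ = 2.193 × 0.75 = 1.64475 (a 45-minute period = 0.75 hours).
P(N = 4) = e^(−1.64475) · 1.64475^4/4! ≈ 0.0589.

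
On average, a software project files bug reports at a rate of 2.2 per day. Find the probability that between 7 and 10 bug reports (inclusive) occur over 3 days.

Over the interval, μ = 2.2 × 3 = 6.6 (3 days).
P(7 ≤ N ≤ 10) = Σ_{j=7}^{10} e^(−6.6) · 6.6^j/j! ≈ 0.4166.

0.4166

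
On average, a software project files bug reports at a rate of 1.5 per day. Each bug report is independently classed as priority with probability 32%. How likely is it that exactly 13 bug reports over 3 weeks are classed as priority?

Thinning: the bug reports that are classed as priority themselves form a Poisson process with rate 0.32 × 1.5 = 0.48 per day.
Over the interval, μ = 0.48 × 21 = 10.08 (3 weeks = 21 days).
P(N = 13) = e^(−10.08) · 10.08^13/13! ≈ 0.0746.

0.0746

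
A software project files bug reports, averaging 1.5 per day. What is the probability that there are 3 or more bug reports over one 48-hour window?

0.5768

Over the interval, μ = 1.5 × 2 = 3 (a 48-hour window = 2 days).
P(N ≥ 3) = 1 − P(N ≤ 2) = 1 − Σ_{j=0}^{2} e^(−μ) μ^j/j! ≈ 0.5768.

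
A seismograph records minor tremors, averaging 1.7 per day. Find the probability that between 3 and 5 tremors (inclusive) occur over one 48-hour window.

Over the interval, μ = 1.7 × 2 = 3.4 (a 48-hour window = 2 days).
P(3 ≤ N ≤ 5) = Σ_{j=3}^{5} e^(−3.4) · 3.4^j/j! ≈ 0.5308.

0.5308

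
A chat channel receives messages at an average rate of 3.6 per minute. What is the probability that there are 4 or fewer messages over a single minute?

With mean μ = 3.6 per minute,
P(N ≤ 4) = Σ_{j=0}^{4} e^(−μ) μ^j/j! ≈ 0.7064.

0.7064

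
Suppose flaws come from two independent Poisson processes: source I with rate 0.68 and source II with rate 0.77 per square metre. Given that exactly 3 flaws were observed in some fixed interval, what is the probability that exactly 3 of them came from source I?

0.1031

Given the total, each event is independently from source I with probability p = λ_I/(λ_I+λ_II) = 0.68/1.45 ≈ 0.4690.
So K ~ Binomial(3, 0.68/1.45): P(K = 3) = C(3,3) · (0.68/1.45)^3 · (0.77/1.45)^0 ≈ 0.1031.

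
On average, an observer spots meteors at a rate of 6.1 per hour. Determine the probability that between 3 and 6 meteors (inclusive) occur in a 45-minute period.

0.6560

Over the interval, μ = 6.1 × 0.75 = 4.575 (a 45-minute period = 0.75 hours).
P(3 ≤ N ≤ 6) = Σ_{j=3}^{6} e^(−4.575) · 4.575^j/j! ≈ 0.6560.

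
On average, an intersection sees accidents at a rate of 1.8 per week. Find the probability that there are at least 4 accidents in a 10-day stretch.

Over the interval, μ = 1.8 × 10/7 ≈ 2.57143 (a 10-day stretch = 10/7 weeks).
P(N ≥ 4) = 1 − P(N ≤ 3) = 1 − Σ_{j=0}^{3} e^(−μ) μ^j/j! ≈ 0.2578.

0.2578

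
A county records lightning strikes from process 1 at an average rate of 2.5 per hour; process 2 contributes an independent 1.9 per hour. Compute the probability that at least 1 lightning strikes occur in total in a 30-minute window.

Independent Poisson processes superpose: combined rate λ = 2.5 + 1.9 = 4.4 per hour.
Over the interval, μ = 4.4 × 0.5 = 2.2 (a 30-minute window = 0.5 hours).
P(N ≥ 1) = 1 − P(N ≤ 0) ≈ 0.8892.

0.8892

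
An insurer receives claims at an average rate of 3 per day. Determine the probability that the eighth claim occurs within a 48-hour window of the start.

Over the interval, μ = 3 × 2 = 6 (a 48-hour window = 2 days).
The eighth arrival falls in the interval iff at least 8 events occur there: P(S_8 ≤ t) = P(N ≥ 8) = 1 − P(N ≤ 7) ≈ 0.2560.

0.2560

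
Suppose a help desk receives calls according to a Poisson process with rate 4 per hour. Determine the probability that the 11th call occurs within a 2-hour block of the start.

Over the interval, μ = 4 × 2 = 8 (a 2-hour block = 2 hours).
The 11th arrival falls in the interval iff at least 11 events occur there: P(S_11 ≤ t) = P(N ≥ 11) = 1 − P(N ≤ 10) ≈ 0.1841.

0.1841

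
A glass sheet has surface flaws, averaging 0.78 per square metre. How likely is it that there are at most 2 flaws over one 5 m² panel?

Over the interval, μ = 0.78 × 5 = 3.9 (a 5 m² panel = 5 square metres).
P(N ≤ 2) = Σ_{j=0}^{2} e^(−μ) μ^j/j! ≈ 0.2531.

0.2531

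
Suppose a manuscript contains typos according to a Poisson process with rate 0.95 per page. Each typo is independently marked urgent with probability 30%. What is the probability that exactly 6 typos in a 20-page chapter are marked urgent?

Thinning: the typos that are marked urgent themselves form a Poisson process with rate 0.3 × 0.95 = 0.285 per page.
Over the interval, μ = 0.285 × 20 = 5.7 (a 20-page chapter = 20 pages).
P(N = 6) = e^(−5.7) · 5.7^6/6! ≈ 0.1594.

0.1594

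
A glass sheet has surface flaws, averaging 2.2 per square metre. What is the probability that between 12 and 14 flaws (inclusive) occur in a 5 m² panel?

0.2748

Over the interval, μ = 2.2 × 5 = 11 (a 5 m² panel = 5 square metres).
P(12 ≤ N ≤ 14) = Σ_{j=12}^{14} e^(−11) · 11^j/j! ≈ 0.2748.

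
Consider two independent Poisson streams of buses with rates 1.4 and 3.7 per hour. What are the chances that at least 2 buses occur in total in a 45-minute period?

Independent Poisson processes superpose: combined rate λ = 1.4 + 3.7 = 5.1 per hour.
Over the interval, μ = 5.1 × 0.75 = 3.825 (a 45-minute period = 0.75 hours).
P(N ≥ 2) = 1 − P(N ≤ 1) ≈ 0.8947.

0.8947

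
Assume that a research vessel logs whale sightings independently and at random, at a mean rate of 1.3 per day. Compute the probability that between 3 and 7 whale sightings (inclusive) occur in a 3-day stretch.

Over the interval, μ = 1.3 × 3 = 3.9 (a 3-day stretch = 3 days).
P(3 ≤ N ≤ 7) = Σ_{j=3}^{7} e^(−3.9) · 3.9^j/j! ≈ 0.7015.

0.7015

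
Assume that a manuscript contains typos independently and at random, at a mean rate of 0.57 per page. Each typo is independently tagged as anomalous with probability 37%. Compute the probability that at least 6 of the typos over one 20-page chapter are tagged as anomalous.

Thinning: the typos that are tagged as anomalous themselves form a Poisson process with rate 0.37 × 0.57 = 0.2109 per page.
Over the interval, μ = 0.2109 × 20 = 4.218 (a 20-page chapter = 20 pages).
P(N ≥ 6) = 1 − P(N ≤ 5) ≈ 0.2498.

0.2498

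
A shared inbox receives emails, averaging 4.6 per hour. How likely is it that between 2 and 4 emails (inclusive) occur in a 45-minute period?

Over the interval, μ = 4.6 × 0.75 = 3.45 (a 45-minute period = 0.75 hours).
P(2 ≤ N ≤ 4) = Σ_{j=2}^{4} e^(−3.45) · 3.45^j/j! ≈ 0.5936.

0.5936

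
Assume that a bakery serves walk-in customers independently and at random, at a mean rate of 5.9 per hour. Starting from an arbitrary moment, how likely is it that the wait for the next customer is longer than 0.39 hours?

The wait for the next event is exponential with rate λ = 5.9 per hour.
P(T > 0.39) = e^(−λt) = e^(−5.9 × 0.39) = e^(−2.301) ≈ 0.1002.

0.1002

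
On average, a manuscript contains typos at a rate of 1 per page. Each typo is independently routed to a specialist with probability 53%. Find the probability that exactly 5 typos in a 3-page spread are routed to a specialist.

0.0173

Thinning: the typos that are routed to a specialist themselves form a Poisson process with rate 0.53 × 1 = 0.53 per page.
Over the interval, μ = 0.53 × 3 = 1.59 (a 3-page spread = 3 pages).
P(N = 5) = e^(−1.59) · 1.59^5/5! ≈ 0.0173.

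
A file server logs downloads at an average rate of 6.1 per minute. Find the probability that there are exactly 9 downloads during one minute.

0.0723

With mean μ = 6.1 per minute,
P(N = 9) = e^(−μ) μ^9/9! = e^(−6.1) · 6.1^9/362880 ≈ 0.0723.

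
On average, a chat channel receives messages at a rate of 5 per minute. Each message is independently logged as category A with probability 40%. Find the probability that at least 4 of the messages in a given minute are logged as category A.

Thinning: the messages that are logged as category A themselves form a Poisson process with rate 0.4 × 5 = 2 per minute.
So μ = 2.
P(N ≥ 4) = 1 − P(N ≤ 3) ≈ 0.1429.

0.1429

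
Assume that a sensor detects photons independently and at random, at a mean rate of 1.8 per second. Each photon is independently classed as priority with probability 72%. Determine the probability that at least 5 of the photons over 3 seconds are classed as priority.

0.3493

Thinning: the photons that are classed as priority themselves form a Poisson process with rate 0.72 × 1.8 = 1.296 per second.
Over the interval, μ = 1.296 × 3 = 3.888 (3 seconds).
P(N ≥ 5) = 1 − P(N ≤ 4) ≈ 0.3493.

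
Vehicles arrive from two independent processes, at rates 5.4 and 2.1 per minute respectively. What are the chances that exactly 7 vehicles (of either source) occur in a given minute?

0.1465

Independent Poisson processes superpose: combined rate λ = 5.4 + 2.1 = 7.5 per minute.
So μ = 7.5.
P(N = 7) = e^(−7.5) · 7.5^7/7! ≈ 0.1465.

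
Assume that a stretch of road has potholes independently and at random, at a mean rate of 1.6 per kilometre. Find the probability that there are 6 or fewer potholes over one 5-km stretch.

0.3134

Over the interval, μ = 1.6 × 5 = 8 (a 5-km stretch = 5 kilometres).
P(N ≤ 6) = Σ_{j=0}^{6} e^(−μ) μ^j/j! ≈ 0.3134.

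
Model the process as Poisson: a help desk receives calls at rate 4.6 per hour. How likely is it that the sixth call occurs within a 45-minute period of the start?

0.1358

Over the interval, μ = 4.6 × 0.75 = 3.45 (a 45-minute period = 0.75 hours).
The sixth arrival falls in the interval iff at least 6 events occur there: P(S_6 ≤ t) = P(N ≥ 6) = 1 − P(N ≤ 5) ≈ 0.1358.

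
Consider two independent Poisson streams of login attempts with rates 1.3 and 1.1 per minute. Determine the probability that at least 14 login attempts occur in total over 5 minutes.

Independent Poisson processes superpose: combined rate λ = 1.3 + 1.1 = 2.4 per minute.
Over the interval, μ = 2.4 × 5 = 12 (5 minutes).
P(N ≥ 14) = 1 − P(N ≤ 13) ≈ 0.3185.

0.3185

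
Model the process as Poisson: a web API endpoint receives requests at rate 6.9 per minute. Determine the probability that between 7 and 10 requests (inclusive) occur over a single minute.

0.4437

With mean μ = 6.9 per minute,
P(7 ≤ N ≤ 10) = Σ_{j=7}^{10} e^(−6.9) · 6.9^j/j! ≈ 0.4437.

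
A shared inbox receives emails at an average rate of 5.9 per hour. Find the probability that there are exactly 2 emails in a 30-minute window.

Over the interval, μ = 5.9 × 0.5 = 2.95 (a 30-minute window = 0.5 hours).
P(N = 2) = e^(−μ) μ^2/2! = e^(−2.95) · 2.95^2/2 ≈ 0.2277.

0.2277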